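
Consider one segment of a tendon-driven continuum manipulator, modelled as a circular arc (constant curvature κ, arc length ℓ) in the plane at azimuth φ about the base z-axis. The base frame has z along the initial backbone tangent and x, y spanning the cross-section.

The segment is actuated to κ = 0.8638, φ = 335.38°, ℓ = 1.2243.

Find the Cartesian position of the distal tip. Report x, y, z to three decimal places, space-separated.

θ = κ·ℓ = 0.8638 × 1.2243 = 1.05755 rad
ρ = (1 − cos θ)/κ = (1 − 0.49101)/0.8638 = 0.58925
z = sin θ / κ = 0.87116/0.8638 = 1.00852
x = ρ cos φ = 0.58925 × cos(335.38°) = 0.53568
y = ρ sin φ = 0.58925 × sin(335.38°) = -0.24548

0.536 -0.245 1.009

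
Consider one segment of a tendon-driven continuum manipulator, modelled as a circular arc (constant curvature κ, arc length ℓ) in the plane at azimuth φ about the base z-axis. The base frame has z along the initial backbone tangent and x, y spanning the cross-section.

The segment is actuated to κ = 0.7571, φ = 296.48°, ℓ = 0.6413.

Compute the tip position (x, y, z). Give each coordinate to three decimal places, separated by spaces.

0.068 -0.137 0.616

θ = κ·ℓ = 0.7571 × 0.6413 = 0.48553 rad
ρ = (1 − cos θ)/κ = (1 − 0.88443)/0.7571 = 0.15265
z = sin θ / κ = 0.46668/0.7571 = 0.61640
x = ρ cos φ = 0.15265 × cos(296.48°) = 0.06806
y = ρ sin φ = 0.15265 × sin(296.48°) = -0.13664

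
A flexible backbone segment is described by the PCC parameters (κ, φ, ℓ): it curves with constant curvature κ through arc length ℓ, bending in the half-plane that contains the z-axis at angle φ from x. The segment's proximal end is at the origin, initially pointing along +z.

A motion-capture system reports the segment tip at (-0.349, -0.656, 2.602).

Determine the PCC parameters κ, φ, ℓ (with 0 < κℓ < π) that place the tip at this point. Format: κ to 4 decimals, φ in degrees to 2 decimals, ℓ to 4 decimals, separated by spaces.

0.2030 241.99 2.7412

ρ = √(x²+y²) = √(-0.349² + -0.656²) = 0.74306
φ = atan2(y, x) mod 360° = atan2(-0.656, -0.349) = 241.9865°
|p|² = ρ² + z² = 0.74306² + 2.602² = 7.32254
κ = 2ρ / |p|² = 2×0.74306 / 7.32254 = 0.20295
θ = 2·atan2(ρ, z) = 2·atan2(0.74306, 2.602) = 0.55634 rad
ℓ = θ/κ = 0.55634/0.20295 = 2.74123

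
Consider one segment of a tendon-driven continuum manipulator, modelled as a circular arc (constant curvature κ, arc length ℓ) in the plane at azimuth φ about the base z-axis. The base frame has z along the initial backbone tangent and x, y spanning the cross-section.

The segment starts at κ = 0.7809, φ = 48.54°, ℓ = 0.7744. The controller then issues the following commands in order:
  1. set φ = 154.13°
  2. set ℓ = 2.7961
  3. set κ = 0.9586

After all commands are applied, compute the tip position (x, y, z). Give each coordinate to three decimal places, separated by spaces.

-1.779 0.863 0.464

initial: κ=0.7809, φ=48.54°, ℓ=0.7744
cmd 1: set φ=154.13° → (κ,φ,ℓ)=(0.7809,154.13°,0.7744) → tip=(-0.2043,0.0991,0.7281)
cmd 2: set ℓ=2.7961 → (κ,φ,ℓ)=(0.7809,154.13°,2.7961) → tip=(-1.8149,0.8801,1.0477)
cmd 3: set κ=0.9586 → (κ,φ,ℓ)=(0.9586,154.13°,2.7961) → tip=(-1.7792,0.8628,0.4643)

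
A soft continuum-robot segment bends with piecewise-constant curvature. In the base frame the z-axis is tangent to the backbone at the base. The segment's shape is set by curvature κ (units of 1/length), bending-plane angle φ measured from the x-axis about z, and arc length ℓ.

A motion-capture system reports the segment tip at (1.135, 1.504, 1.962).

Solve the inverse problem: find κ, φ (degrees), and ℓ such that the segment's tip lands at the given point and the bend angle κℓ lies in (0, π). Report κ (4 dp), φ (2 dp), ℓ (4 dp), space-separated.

ρ = √(x²+y²) = √(1.135² + 1.504²) = 1.88421
φ = atan2(y, x) mod 360° = atan2(1.504, 1.135) = 52.9598°
|p|² = ρ² + z² = 1.88421² + 1.962² = 7.39968
κ = 2ρ / |p|² = 2×1.88421 / 7.39968 = 0.50927
θ = 2·atan2(ρ, z) = 2·atan2(1.88421, 1.962) = 1.53035 rad
ℓ = θ/κ = 1.53035/0.50927 = 3.00501

0.5093 52.96 3.0050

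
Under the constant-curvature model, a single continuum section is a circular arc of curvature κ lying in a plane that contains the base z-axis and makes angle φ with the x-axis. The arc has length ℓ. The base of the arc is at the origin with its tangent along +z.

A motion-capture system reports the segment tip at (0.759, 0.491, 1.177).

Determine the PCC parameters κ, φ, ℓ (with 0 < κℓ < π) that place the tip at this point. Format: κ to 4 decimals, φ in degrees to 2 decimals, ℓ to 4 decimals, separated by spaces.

0.8209 32.90 1.5957

ρ = √(x²+y²) = √(0.759² + 0.491²) = 0.90397
φ = atan2(y, x) mod 360° = atan2(0.491, 0.759) = 32.8990°
|p|² = ρ² + z² = 0.90397² + 1.177² = 2.20249
κ = 2ρ / |p|² = 2×0.90397 / 2.20249 = 0.82086
θ = 2·atan2(ρ, z) = 2·atan2(0.90397, 1.177) = 1.30988 rad
ℓ = θ/κ = 1.30988/0.82086 = 1.59574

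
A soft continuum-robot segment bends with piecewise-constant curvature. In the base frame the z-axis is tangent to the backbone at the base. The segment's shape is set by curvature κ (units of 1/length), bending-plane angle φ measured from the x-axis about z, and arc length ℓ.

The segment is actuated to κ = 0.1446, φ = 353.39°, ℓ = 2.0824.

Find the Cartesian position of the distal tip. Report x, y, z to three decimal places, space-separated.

0.309 -0.036 2.051

θ = κ·ℓ = 0.1446 × 2.0824 = 0.30112 rad
ρ = (1 − cos θ)/κ = (1 − 0.95501)/0.1446 = 0.31116
z = sin θ / κ = 0.29659/0.1446 = 2.05107
x = ρ cos φ = 0.31116 × cos(353.39°) = 0.30909
y = ρ sin φ = 0.31116 × sin(353.39°) = -0.03582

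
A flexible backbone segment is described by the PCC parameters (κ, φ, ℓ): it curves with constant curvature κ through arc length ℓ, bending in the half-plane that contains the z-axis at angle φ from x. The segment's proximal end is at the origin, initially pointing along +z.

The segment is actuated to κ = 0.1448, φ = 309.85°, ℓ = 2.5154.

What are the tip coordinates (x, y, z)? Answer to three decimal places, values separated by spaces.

θ = κ·ℓ = 0.1448 × 2.5154 = 0.36423 rad
ρ = (1 − cos θ)/κ = (1 − 0.93440)/0.1448 = 0.45305
z = sin θ / κ = 0.35623/0.1448 = 2.46015
x = ρ cos φ = 0.45305 × cos(309.85°) = 0.29031
y = ρ sin φ = 0.45305 × sin(309.85°) = -0.34782

0.290 -0.348 2.460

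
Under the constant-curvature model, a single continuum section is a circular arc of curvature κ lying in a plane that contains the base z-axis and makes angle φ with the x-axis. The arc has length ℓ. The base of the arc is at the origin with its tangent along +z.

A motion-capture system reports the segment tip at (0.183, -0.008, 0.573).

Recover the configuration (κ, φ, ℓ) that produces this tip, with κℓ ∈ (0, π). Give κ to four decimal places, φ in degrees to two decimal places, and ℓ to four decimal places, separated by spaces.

ρ = √(x²+y²) = √(0.183² + -0.008²) = 0.18317
φ = atan2(y, x) mod 360° = atan2(-0.008, 0.183) = 357.4969°
|p|² = ρ² + z² = 0.18317² + 0.573² = 0.36188
κ = 2ρ / |p|² = 2×0.18317 / 0.36188 = 1.01235
θ = 2·atan2(ρ, z) = 2·atan2(0.18317, 0.573) = 0.61882 rad
ℓ = θ/κ = 0.61882/1.01235 = 0.61127

1.0123 357.50 0.6113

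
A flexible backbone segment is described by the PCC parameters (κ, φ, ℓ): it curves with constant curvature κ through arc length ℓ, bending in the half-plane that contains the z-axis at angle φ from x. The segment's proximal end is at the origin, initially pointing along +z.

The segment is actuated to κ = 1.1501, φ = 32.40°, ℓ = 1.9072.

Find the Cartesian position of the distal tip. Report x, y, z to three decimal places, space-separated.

θ = κ·ℓ = 1.1501 × 1.9072 = 2.19347 rad
ρ = (1 − cos θ)/κ = (1 − -0.58321)/1.1501 = 1.37658
z = sin θ / κ = 0.81232/1.1501 = 0.70631
x = ρ cos φ = 1.37658 × cos(32.40°) = 1.16229
y = ρ sin φ = 1.37658 × sin(32.40°) = 0.73761

1.162 0.738 0.706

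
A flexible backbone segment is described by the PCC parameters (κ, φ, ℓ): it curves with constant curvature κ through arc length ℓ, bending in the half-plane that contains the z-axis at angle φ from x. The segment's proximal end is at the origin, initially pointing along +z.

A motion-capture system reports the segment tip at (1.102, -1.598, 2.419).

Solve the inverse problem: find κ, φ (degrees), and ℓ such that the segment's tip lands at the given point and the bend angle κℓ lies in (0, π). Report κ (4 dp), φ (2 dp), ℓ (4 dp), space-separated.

ρ = √(x²+y²) = √(1.102² + -1.598²) = 1.94114
φ = atan2(y, x) mod 360° = atan2(-1.598, 1.102) = 304.5906°
|p|² = ρ² + z² = 1.94114² + 2.419² = 9.61957
κ = 2ρ / |p|² = 2×1.94114 / 9.61957 = 0.40358
θ = 2·atan2(ρ, z) = 2·atan2(1.94114, 2.419) = 1.35247 rad
ℓ = θ/κ = 1.35247/0.40358 = 3.35118

0.4036 304.59 3.3512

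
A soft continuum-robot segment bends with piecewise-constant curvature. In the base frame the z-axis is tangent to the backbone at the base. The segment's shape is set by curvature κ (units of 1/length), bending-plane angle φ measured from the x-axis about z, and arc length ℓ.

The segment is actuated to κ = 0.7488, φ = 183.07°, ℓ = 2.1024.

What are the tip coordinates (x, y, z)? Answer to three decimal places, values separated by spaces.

θ = κ·ℓ = 0.7488 × 2.1024 = 1.57428 rad
ρ = (1 − cos θ)/κ = (1 − -0.00348)/0.7488 = 1.34012
z = sin θ / κ = 0.99999/0.7488 = 1.33546
x = ρ cos φ = 1.34012 × cos(183.07°) = -1.33820
y = ρ sin φ = 1.34012 × sin(183.07°) = -0.07177

-1.338 -0.072 1.335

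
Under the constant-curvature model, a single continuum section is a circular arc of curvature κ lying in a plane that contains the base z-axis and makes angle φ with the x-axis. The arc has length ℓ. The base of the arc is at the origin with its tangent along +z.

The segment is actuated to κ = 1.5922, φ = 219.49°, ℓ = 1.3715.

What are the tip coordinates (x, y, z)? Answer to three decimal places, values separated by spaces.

θ = κ·ℓ = 1.5922 × 1.3715 = 2.18370 rad
ρ = (1 − cos θ)/κ = (1 − -0.57525)/1.5922 = 0.98935
z = sin θ / κ = 0.81798/1.5922 = 0.51374
x = ρ cos φ = 0.98935 × cos(219.49°) = -0.76352
y = ρ sin φ = 0.98935 × sin(219.49°) = -0.62917

-0.764 -0.629 0.514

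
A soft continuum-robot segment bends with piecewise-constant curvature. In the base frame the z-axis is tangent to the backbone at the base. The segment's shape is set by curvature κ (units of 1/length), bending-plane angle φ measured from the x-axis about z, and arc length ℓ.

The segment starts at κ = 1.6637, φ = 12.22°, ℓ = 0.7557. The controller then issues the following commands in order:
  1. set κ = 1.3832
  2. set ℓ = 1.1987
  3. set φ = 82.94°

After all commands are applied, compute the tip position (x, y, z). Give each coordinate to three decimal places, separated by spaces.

initial: κ=1.6637, φ=12.22°, ℓ=0.7557
cmd 1: set κ=1.3832 → (κ,φ,ℓ)=(1.3832,12.22°,0.7557) → tip=(0.3521,0.0763,0.6254)
cmd 2: set ℓ=1.1987 → (κ,φ,ℓ)=(1.3832,12.22°,1.1987) → tip=(0.7681,0.1664,0.7202)
cmd 3: set φ=82.94° → (κ,φ,ℓ)=(1.3832,82.94°,1.1987) → tip=(0.0966,0.7800,0.7202)

0.097 0.780 0.720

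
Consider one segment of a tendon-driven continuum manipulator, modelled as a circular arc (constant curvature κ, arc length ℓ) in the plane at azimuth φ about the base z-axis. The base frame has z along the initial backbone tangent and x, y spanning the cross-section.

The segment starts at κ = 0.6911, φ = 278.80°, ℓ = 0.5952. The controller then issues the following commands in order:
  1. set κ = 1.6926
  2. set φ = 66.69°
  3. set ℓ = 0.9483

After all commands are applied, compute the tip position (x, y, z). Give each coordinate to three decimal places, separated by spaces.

initial: κ=0.6911, φ=278.80°, ℓ=0.5952
cmd 1: set κ=1.6926 → (κ,φ,ℓ)=(1.6926,278.80°,0.5952) → tip=(0.0421,-0.2721,0.4995)
cmd 2: set φ=66.69° → (κ,φ,ℓ)=(1.6926,66.69°,0.5952) → tip=(0.1089,0.2528,0.4995)
cmd 3: set ℓ=0.9483 → (κ,φ,ℓ)=(1.6926,66.69°,0.9483) → tip=(0.2418,0.5612,0.5905)

0.242 0.561 0.590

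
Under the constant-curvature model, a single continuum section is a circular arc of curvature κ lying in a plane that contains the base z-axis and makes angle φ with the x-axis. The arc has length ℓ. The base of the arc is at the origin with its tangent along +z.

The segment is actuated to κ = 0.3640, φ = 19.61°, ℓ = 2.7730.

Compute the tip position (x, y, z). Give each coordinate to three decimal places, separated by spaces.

1.210 0.431 2.326

θ = κ·ℓ = 0.3640 × 2.7730 = 1.00937 rad
ρ = (1 − cos θ)/κ = (1 − 0.53239)/0.3640 = 1.28464
z = sin θ / κ = 0.84650/0.3640 = 2.32554
x = ρ cos φ = 1.28464 × cos(19.61°) = 1.21013
y = ρ sin φ = 1.28464 × sin(19.61°) = 0.43114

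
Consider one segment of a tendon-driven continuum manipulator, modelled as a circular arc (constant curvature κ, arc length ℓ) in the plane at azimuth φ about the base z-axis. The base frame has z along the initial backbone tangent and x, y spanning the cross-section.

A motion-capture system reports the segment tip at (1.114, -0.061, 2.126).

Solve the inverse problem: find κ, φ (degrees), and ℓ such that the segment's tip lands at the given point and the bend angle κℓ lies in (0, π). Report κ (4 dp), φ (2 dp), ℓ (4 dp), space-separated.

ρ = √(x²+y²) = √(1.114² + -0.061²) = 1.11567
φ = atan2(y, x) mod 360° = atan2(-0.061, 1.114) = 356.8657°
|p|² = ρ² + z² = 1.11567² + 2.126² = 5.76459
κ = 2ρ / |p|² = 2×1.11567 / 5.76459 = 0.38708
θ = 2·atan2(ρ, z) = 2·atan2(1.11567, 2.126) = 0.96654 rad
ℓ = θ/κ = 0.96654/0.38708 = 2.49702

0.3871 356.87 2.4970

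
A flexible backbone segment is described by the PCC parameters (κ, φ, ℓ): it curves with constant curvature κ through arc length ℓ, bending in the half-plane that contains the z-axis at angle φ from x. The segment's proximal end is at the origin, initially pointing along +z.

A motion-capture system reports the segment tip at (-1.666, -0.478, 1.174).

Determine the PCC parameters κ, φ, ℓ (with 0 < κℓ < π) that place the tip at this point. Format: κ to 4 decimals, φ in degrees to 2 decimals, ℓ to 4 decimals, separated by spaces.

0.7910 196.01 2.4663

ρ = √(x²+y²) = √(-1.666² + -0.478²) = 1.73322
φ = atan2(y, x) mod 360° = atan2(-0.478, -1.666) = 196.0090°
|p|² = ρ² + z² = 1.73322² + 1.174² = 4.38232
κ = 2ρ / |p|² = 2×1.73322 / 4.38232 = 0.79100
θ = 2·atan2(ρ, z) = 2·atan2(1.73322, 1.174) = 1.95086 rad
ℓ = θ/κ = 1.95086/0.79100 = 2.46631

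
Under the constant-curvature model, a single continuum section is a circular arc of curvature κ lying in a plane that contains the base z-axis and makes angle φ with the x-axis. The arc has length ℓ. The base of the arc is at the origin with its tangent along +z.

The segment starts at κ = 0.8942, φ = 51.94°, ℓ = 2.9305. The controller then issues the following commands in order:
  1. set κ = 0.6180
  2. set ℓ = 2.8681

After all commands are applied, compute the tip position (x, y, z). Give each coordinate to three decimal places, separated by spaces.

1.197 1.529 1.585

initial: κ=0.8942, φ=51.94°, ℓ=2.9305
cmd 1: set κ=0.6180 → (κ,φ,ℓ)=(0.6180,51.94°,2.9305) → tip=(1.2349,1.5772,1.5716)
cmd 2: set ℓ=2.8681 → (κ,φ,ℓ)=(0.6180,51.94°,2.8681) → tip=(1.1974,1.5293,1.5853)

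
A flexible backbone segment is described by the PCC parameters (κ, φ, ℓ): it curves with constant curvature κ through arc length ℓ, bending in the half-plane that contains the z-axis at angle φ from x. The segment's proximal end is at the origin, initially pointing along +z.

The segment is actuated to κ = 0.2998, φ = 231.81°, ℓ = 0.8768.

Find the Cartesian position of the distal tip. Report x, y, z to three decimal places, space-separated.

θ = κ·ℓ = 0.2998 × 0.8768 = 0.26286 rad
ρ = (1 − cos θ)/κ = (1 − 0.96565)/0.2998 = 0.11458
z = sin θ / κ = 0.25985/0.2998 = 0.86674
x = ρ cos φ = 0.11458 × cos(231.81°) = -0.07084
y = ρ sin φ = 0.11458 × sin(231.81°) = -0.09005

-0.071 -0.090 0.867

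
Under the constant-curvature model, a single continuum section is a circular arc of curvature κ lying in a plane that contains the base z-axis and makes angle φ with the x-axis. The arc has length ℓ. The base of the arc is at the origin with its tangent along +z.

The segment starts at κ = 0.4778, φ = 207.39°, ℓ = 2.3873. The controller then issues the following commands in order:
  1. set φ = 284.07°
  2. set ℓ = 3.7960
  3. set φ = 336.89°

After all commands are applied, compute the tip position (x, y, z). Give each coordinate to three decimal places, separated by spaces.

initial: κ=0.4778, φ=207.39°, ℓ=2.3873
cmd 1: set φ=284.07° → (κ,φ,ℓ)=(0.4778,284.07°,2.3873) → tip=(0.2966,-1.1836,1.9023)
cmd 2: set ℓ=3.7960 → (κ,φ,ℓ)=(0.4778,284.07°,3.7960) → tip=(0.6312,-2.5185,2.0315)
cmd 3: set φ=336.89° → (κ,φ,ℓ)=(0.4778,336.89°,3.7960) → tip=(2.3880,-1.0191,2.0315)

2.388 -1.019 2.031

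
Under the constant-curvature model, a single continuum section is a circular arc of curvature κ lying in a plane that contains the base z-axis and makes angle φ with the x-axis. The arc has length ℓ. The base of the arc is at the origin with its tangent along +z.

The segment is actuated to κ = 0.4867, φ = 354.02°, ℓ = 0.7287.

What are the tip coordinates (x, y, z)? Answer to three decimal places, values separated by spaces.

0.127 -0.013 0.714

θ = κ·ℓ = 0.4867 × 0.7287 = 0.35466 rad
ρ = (1 − cos θ)/κ = (1 − 0.93777)/0.4867 = 0.12787
z = sin θ / κ = 0.34727/0.4867 = 0.71352
x = ρ cos φ = 0.12787 × cos(354.02°) = 0.12718
y = ρ sin φ = 0.12787 × sin(354.02°) = -0.01332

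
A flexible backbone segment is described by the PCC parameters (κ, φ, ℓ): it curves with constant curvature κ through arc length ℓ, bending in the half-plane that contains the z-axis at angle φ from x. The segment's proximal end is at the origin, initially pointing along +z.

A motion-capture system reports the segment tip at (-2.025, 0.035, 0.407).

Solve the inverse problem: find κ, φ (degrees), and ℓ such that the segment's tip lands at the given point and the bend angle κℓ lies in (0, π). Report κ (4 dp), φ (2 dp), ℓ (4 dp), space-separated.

ρ = √(x²+y²) = √(-2.025² + 0.035²) = 2.02530
φ = atan2(y, x) mod 360° = atan2(0.035, -2.025) = 179.0098°
|p|² = ρ² + z² = 2.02530² + 0.407² = 4.26750
κ = 2ρ / |p|² = 2×2.02530 / 4.26750 = 0.94918
θ = 2·atan2(ρ, z) = 2·atan2(2.02530, 0.407) = 2.74496 rad
ℓ = θ/κ = 2.74496/0.94918 = 2.89194

0.9492 179.01 2.8919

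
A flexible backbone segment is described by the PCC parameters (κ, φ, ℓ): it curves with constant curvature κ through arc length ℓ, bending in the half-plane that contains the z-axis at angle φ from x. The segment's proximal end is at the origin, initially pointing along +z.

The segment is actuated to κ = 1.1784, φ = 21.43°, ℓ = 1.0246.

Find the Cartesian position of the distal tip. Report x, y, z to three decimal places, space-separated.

0.509 0.200 0.793

θ = κ·ℓ = 1.1784 × 1.0246 = 1.20739 rad
ρ = (1 − cos θ)/κ = (1 − 0.35546)/1.1784 = 0.54696
z = sin θ / κ = 0.93469/1.1784 = 0.79319
x = ρ cos φ = 0.54696 × cos(21.43°) = 0.50915
y = ρ sin φ = 0.54696 × sin(21.43°) = 0.19984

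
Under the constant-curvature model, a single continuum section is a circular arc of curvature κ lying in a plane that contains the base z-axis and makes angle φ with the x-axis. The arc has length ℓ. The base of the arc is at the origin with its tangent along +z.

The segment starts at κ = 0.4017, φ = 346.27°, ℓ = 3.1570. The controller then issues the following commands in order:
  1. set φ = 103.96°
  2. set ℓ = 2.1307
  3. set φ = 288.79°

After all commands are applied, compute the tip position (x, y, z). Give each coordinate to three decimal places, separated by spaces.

0.276 -0.812 1.880

initial: κ=0.4017, φ=346.27°, ℓ=3.1570
cmd 1: set φ=103.96° → (κ,φ,ℓ)=(0.4017,103.96°,3.1570) → tip=(-0.4216,1.6959,2.3763)
cmd 2: set ℓ=2.1307 → (κ,φ,ℓ)=(0.4017,103.96°,2.1307) → tip=(-0.2069,0.8322,1.8799)
cmd 3: set φ=288.79° → (κ,φ,ℓ)=(0.4017,288.79°,2.1307) → tip=(0.2762,-0.8118,1.8799)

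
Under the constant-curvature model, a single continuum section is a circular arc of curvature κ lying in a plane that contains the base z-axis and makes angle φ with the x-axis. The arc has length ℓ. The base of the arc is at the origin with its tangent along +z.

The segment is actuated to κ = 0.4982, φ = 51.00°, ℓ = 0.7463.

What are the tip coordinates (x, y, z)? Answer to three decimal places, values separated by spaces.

θ = κ·ℓ = 0.4982 × 0.7463 = 0.37181 rad
ρ = (1 − cos θ)/κ = (1 − 0.93167)/0.4982 = 0.13715
z = sin θ / κ = 0.36330/0.4982 = 0.72922
x = ρ cos φ = 0.13715 × cos(51.00°) = 0.08631
y = ρ sin φ = 0.13715 × sin(51.00°) = 0.10658

0.086 0.107 0.729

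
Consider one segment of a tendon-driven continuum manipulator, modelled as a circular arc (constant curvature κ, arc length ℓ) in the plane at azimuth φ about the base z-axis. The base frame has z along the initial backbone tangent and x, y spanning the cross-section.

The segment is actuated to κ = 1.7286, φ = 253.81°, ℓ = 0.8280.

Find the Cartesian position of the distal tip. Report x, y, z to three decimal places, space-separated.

θ = κ·ℓ = 1.7286 × 0.8280 = 1.43128 rad
ρ = (1 − cos θ)/κ = (1 − 0.13906)/1.7286 = 0.49805
z = sin θ / κ = 0.99028/1.7286 = 0.57288
x = ρ cos φ = 0.49805 × cos(253.81°) = -0.13887
y = ρ sin φ = 0.49805 × sin(253.81°) = -0.47830

-0.139 -0.478 0.573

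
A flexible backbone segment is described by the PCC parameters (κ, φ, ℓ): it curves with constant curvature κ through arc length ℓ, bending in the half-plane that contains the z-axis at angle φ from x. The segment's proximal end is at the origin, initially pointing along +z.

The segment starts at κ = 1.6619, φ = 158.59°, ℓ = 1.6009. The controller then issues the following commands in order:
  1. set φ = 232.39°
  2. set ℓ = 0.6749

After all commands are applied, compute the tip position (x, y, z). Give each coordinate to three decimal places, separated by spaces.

initial: κ=1.6619, φ=158.59°, ℓ=1.6009
cmd 1: set φ=232.39° → (κ,φ,ℓ)=(1.6619,232.39°,1.6009) → tip=(-0.6928,-0.8992,0.2784)
cmd 2: set ℓ=0.6749 → (κ,φ,ℓ)=(1.6619,232.39°,0.6749) → tip=(-0.2078,-0.2697,0.5420)

-0.208 -0.270 0.542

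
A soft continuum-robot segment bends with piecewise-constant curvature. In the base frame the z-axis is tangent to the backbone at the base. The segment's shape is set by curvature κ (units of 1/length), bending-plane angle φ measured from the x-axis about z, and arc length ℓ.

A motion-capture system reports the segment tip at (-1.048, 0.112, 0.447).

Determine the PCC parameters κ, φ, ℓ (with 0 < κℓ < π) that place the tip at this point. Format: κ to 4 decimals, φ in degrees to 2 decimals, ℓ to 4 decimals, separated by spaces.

ρ = √(x²+y²) = √(-1.048² + 0.112²) = 1.05397
φ = atan2(y, x) mod 360° = atan2(0.112, -1.048) = 173.8999°
|p|² = ρ² + z² = 1.05397² + 0.447² = 1.31066
κ = 2ρ / |p|² = 2×1.05397 / 1.31066 = 1.60830
θ = 2·atan2(ρ, z) = 2·atan2(1.05397, 0.447) = 2.33936 rad
ℓ = θ/κ = 2.33936/1.60830 = 1.45455

1.6083 173.90 1.4545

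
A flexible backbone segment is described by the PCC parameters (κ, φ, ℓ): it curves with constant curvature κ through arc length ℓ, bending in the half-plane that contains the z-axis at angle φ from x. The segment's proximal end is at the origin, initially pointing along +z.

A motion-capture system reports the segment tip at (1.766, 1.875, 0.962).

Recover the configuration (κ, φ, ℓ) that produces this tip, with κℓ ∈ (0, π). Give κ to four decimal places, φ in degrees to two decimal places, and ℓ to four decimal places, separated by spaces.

ρ = √(x²+y²) = √(1.766² + 1.875²) = 2.57573
φ = atan2(y, x) mod 360° = atan2(1.875, 1.766) = 46.7147°
|p|² = ρ² + z² = 2.57573² + 0.962² = 7.55983
κ = 2ρ / |p|² = 2×2.57573 / 7.55983 = 0.68143
θ = 2·atan2(ρ, z) = 2·atan2(2.57573, 0.962) = 2.42671 rad
ℓ = θ/κ = 2.42671/0.68143 = 3.56122

0.6814 46.71 3.5612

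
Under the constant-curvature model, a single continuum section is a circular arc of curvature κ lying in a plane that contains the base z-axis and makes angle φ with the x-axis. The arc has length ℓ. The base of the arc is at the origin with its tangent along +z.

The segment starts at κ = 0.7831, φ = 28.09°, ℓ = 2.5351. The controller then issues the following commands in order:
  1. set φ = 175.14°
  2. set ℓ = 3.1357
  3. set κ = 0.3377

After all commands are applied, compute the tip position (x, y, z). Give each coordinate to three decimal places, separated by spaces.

initial: κ=0.7831, φ=28.09°, ℓ=2.5351
cmd 1: set φ=175.14° → (κ,φ,ℓ)=(0.7831,175.14°,2.5351) → tip=(-1.7847,0.1518,1.1689)
cmd 2: set ℓ=3.1357 → (κ,φ,ℓ)=(0.7831,175.14°,3.1357) → tip=(-2.2569,0.1919,0.8089)
cmd 3: set κ=0.3377 → (κ,φ,ℓ)=(0.3377,175.14°,3.1357) → tip=(-1.5054,0.1280,2.5817)

-1.505 0.128 2.582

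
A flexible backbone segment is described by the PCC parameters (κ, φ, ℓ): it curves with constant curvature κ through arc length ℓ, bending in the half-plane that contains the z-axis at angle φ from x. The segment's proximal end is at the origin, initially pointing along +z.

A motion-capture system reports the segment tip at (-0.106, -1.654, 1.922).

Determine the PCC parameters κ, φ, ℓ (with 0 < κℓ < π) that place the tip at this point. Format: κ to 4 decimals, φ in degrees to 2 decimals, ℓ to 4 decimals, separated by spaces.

ρ = √(x²+y²) = √(-0.106² + -1.654²) = 1.65739
φ = atan2(y, x) mod 360° = atan2(-1.654, -0.106) = 266.3331°
|p|² = ρ² + z² = 1.65739² + 1.922² = 6.44104
κ = 2ρ / |p|² = 2×1.65739 / 6.44104 = 0.51464
θ = 2·atan2(ρ, z) = 2·atan2(1.65739, 1.922) = 1.42321 rad
ℓ = θ/κ = 1.42321/0.51464 = 2.76548

0.5146 266.33 2.7655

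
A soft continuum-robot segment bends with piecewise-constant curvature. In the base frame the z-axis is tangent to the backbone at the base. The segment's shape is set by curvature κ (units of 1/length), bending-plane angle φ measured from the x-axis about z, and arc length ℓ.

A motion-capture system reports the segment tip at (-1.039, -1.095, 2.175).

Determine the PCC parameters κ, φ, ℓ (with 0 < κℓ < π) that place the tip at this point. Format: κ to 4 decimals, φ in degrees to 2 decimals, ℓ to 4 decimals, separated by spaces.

ρ = √(x²+y²) = √(-1.039² + -1.095²) = 1.50949
φ = atan2(y, x) mod 360° = atan2(-1.095, -1.039) = 226.5032°
|p|² = ρ² + z² = 1.50949² + 2.175² = 7.00917
κ = 2ρ / |p|² = 2×1.50949 / 7.00917 = 0.43072
θ = 2·atan2(ρ, z) = 2·atan2(1.50949, 2.175) = 1.21340 rad
ℓ = θ/κ = 1.21340/0.43072 = 2.81716

0.4307 226.50 2.8172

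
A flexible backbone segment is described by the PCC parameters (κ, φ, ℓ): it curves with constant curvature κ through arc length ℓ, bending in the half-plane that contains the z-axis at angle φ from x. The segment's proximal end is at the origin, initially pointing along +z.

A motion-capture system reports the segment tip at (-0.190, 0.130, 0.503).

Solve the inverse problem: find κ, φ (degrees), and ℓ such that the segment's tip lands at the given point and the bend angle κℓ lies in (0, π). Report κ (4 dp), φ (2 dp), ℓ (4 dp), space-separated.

1.5046 145.62 0.5705

ρ = √(x²+y²) = √(-0.190² + 0.130²) = 0.23022
φ = atan2(y, x) mod 360° = atan2(0.130, -0.190) = 145.6197°
|p|² = ρ² + z² = 0.23022² + 0.503² = 0.30601
κ = 2ρ / |p|² = 2×0.23022 / 0.30601 = 1.50464
θ = 2·atan2(ρ, z) = 2·atan2(0.23022, 0.503) = 0.85846 rad
ℓ = θ/κ = 0.85846/1.50464 = 0.57054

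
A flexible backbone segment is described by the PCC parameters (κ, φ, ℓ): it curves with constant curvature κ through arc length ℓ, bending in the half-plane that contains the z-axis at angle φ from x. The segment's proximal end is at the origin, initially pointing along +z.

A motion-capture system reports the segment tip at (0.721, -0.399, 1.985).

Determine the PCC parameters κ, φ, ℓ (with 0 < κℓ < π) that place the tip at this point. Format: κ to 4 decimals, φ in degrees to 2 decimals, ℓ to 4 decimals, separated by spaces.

ρ = √(x²+y²) = √(0.721² + -0.399²) = 0.82404
φ = atan2(y, x) mod 360° = atan2(-0.399, 0.721) = 331.0399°
|p|² = ρ² + z² = 0.82404² + 1.985² = 4.61927
κ = 2ρ / |p|² = 2×0.82404 / 4.61927 = 0.35678
θ = 2·atan2(ρ, z) = 2·atan2(0.82404, 1.985) = 0.78697 rad
ℓ = θ/κ = 0.78697/0.35678 = 2.20573

0.3568 331.04 2.2057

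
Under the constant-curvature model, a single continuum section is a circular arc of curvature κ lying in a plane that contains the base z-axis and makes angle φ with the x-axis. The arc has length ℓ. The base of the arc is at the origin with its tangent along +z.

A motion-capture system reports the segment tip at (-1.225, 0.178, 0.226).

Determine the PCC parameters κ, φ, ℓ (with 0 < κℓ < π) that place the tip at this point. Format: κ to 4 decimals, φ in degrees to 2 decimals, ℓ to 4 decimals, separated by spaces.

ρ = √(x²+y²) = √(-1.225² + 0.178²) = 1.23786
φ = atan2(y, x) mod 360° = atan2(0.178, -1.225) = 171.7324°
|p|² = ρ² + z² = 1.23786² + 0.226² = 1.58339
κ = 2ρ / |p|² = 2×1.23786 / 1.58339 = 1.56357
θ = 2·atan2(ρ, z) = 2·atan2(1.23786, 0.226) = 2.78043 rad
ℓ = θ/κ = 2.78043/1.56357 = 1.77826

1.5636 171.73 1.7783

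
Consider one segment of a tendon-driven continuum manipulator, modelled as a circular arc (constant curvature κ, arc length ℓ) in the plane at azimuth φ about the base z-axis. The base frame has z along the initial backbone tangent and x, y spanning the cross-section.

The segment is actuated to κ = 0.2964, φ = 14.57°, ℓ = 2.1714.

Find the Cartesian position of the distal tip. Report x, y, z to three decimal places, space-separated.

0.653 0.170 2.025

θ = κ·ℓ = 0.2964 × 2.1714 = 0.64360 rad
ρ = (1 − cos θ)/κ = (1 − 0.79994)/0.2964 = 0.67497
z = sin θ / κ = 0.60008/0.2964 = 2.02457
x = ρ cos φ = 0.67497 × cos(14.57°) = 0.65326
y = ρ sin φ = 0.67497 × sin(14.57°) = 0.16980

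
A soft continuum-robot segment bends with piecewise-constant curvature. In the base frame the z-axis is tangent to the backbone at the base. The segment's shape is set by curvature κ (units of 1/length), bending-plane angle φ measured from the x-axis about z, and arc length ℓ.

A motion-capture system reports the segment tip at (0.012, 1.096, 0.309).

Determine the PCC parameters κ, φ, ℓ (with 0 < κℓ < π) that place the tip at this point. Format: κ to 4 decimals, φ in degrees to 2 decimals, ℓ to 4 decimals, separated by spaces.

ρ = √(x²+y²) = √(0.012² + 1.096²) = 1.09607
φ = atan2(y, x) mod 360° = atan2(1.096, 0.012) = 89.3727°
|p|² = ρ² + z² = 1.09607² + 0.309² = 1.29684
κ = 2ρ / |p|² = 2×1.09607 / 1.29684 = 1.69036
θ = 2·atan2(ρ, z) = 2·atan2(1.09607, 0.309) = 2.59202 rad
ℓ = θ/κ = 2.59202/1.69036 = 1.53341

1.6904 89.37 1.5334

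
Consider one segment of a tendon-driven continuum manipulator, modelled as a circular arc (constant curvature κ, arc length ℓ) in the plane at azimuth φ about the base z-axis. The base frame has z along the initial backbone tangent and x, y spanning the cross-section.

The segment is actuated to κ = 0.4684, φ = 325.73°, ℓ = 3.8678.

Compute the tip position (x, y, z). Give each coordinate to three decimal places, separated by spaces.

θ = κ·ℓ = 0.4684 × 3.8678 = 1.81168 rad
ρ = (1 − cos θ)/κ = (1 − -0.23856)/0.4684 = 2.64423
z = sin θ / κ = 0.97113/0.4684 = 2.07329
x = ρ cos φ = 2.64423 × cos(325.73°) = 2.18518
y = ρ sin φ = 2.64423 × sin(325.73°) = -1.48895

2.185 -1.489 2.073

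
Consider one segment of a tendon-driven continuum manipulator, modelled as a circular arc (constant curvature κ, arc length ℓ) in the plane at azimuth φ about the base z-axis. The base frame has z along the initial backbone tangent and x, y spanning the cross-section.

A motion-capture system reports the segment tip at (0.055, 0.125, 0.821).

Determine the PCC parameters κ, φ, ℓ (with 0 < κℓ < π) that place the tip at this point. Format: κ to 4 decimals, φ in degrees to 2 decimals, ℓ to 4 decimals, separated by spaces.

ρ = √(x²+y²) = √(0.055² + 0.125²) = 0.13657
φ = atan2(y, x) mod 360° = atan2(0.125, 0.055) = 66.2505°
|p|² = ρ² + z² = 0.13657² + 0.821² = 0.69269
κ = 2ρ / |p|² = 2×0.13657 / 0.69269 = 0.39430
θ = 2·atan2(ρ, z) = 2·atan2(0.13657, 0.821) = 0.32966 rad
ℓ = θ/κ = 0.32966/0.39430 = 0.83606

0.3943 66.25 0.8361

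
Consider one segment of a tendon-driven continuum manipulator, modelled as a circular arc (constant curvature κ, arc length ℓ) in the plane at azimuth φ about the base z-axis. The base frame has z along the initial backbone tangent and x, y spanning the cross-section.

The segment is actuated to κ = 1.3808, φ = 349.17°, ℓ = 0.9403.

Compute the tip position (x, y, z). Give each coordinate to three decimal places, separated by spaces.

θ = κ·ℓ = 1.3808 × 0.9403 = 1.29837 rad
ρ = (1 − cos θ)/κ = (1 − 0.26907)/1.3808 = 0.52935
z = sin θ / κ = 0.96312/1.3808 = 0.69751
x = ρ cos φ = 0.52935 × cos(349.17°) = 0.51992
y = ρ sin φ = 0.52935 × sin(349.17°) = -0.09946

0.520 -0.099 0.698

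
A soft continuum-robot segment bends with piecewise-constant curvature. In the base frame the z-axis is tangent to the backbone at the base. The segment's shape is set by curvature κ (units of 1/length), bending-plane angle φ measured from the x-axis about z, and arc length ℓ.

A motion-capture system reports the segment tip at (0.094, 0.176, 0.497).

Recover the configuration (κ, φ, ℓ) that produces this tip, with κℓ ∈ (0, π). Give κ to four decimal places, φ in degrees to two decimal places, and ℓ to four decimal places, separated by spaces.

1.3913 61.89 0.5488

ρ = √(x²+y²) = √(0.094² + 0.176²) = 0.19953
φ = atan2(y, x) mod 360° = atan2(0.176, 0.094) = 61.8937°
|p|² = ρ² + z² = 0.19953² + 0.497² = 0.28682
κ = 2ρ / |p|² = 2×0.19953 / 0.28682 = 1.39132
θ = 2·atan2(ρ, z) = 2·atan2(0.19953, 0.497) = 0.76354 rad
ℓ = θ/κ = 0.76354/1.39132 = 0.54879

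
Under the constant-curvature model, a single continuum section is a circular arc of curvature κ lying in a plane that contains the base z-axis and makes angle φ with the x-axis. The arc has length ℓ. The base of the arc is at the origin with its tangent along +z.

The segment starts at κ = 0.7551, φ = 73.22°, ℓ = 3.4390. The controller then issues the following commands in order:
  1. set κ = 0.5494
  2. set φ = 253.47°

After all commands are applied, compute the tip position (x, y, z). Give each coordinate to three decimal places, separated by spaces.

-0.680 -2.292 1.729

initial: κ=0.7551, φ=73.22°, ℓ=3.4390
cmd 1: set κ=0.5494 → (κ,φ,ℓ)=(0.5494,73.22°,3.4390) → tip=(0.6901,2.2885,1.7286)
cmd 2: set φ=253.47° → (κ,φ,ℓ)=(0.5494,253.47°,3.4390) → tip=(-0.6801,-2.2915,1.7286)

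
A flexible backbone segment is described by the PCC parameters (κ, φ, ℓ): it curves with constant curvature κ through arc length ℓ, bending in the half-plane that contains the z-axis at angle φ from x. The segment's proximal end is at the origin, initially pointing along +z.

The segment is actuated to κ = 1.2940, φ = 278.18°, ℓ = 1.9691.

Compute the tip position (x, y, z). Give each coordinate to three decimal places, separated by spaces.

0.201 -1.399 0.432

θ = κ·ℓ = 1.2940 × 1.9691 = 2.54802 rad
ρ = (1 − cos θ)/κ = (1 − -0.82895)/1.2940 = 1.41340
z = sin θ / κ = 0.55933/1.2940 = 0.43225
x = ρ cos φ = 1.41340 × cos(278.18°) = 0.20110
y = ρ sin φ = 1.41340 × sin(278.18°) = -1.39902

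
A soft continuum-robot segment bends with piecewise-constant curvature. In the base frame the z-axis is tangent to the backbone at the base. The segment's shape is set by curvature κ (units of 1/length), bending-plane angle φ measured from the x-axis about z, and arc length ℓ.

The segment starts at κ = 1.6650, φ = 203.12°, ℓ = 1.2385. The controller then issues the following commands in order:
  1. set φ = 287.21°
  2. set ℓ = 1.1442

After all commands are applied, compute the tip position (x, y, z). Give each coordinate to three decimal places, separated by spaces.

0.236 -0.762 0.567

initial: κ=1.6650, φ=203.12°, ℓ=1.2385
cmd 1: set φ=287.21° → (κ,φ,ℓ)=(1.6650,287.21°,1.2385) → tip=(0.2615,-0.8444,0.5296)
cmd 2: set ℓ=1.1442 → (κ,φ,ℓ)=(1.6650,287.21°,1.1442) → tip=(0.2360,-0.7619,0.5674)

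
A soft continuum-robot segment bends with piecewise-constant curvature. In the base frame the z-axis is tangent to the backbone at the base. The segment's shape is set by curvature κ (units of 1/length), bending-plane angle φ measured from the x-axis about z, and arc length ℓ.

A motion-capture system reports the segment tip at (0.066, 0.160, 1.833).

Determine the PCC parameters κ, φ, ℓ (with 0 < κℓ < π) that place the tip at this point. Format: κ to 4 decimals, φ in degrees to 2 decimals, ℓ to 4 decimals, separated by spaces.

0.1021 67.58 1.8439

ρ = √(x²+y²) = √(0.066² + 0.160²) = 0.17308
φ = atan2(y, x) mod 360° = atan2(0.160, 0.066) = 67.5839°
|p|² = ρ² + z² = 0.17308² + 1.833² = 3.38984
κ = 2ρ / |p|² = 2×0.17308 / 3.38984 = 0.10212
θ = 2·atan2(ρ, z) = 2·atan2(0.17308, 1.833) = 0.18829 rad
ℓ = θ/κ = 0.18829/0.10212 = 1.84388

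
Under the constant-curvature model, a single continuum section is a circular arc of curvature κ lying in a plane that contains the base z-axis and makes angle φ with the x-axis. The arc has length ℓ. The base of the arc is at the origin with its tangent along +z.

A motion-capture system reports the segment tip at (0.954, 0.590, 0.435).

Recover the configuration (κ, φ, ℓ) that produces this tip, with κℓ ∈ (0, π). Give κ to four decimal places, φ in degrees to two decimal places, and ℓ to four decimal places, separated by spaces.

1.5499 31.73 1.5496

ρ = √(x²+y²) = √(0.954² + 0.590²) = 1.12170
φ = atan2(y, x) mod 360° = atan2(0.590, 0.954) = 31.7347°
|p|² = ρ² + z² = 1.12170² + 0.435² = 1.44744
κ = 2ρ / |p|² = 2×1.12170 / 1.44744 = 1.54991
θ = 2·atan2(ρ, z) = 2·atan2(1.12170, 0.435) = 2.40170 rad
ℓ = θ/κ = 2.40170/1.54991 = 1.54957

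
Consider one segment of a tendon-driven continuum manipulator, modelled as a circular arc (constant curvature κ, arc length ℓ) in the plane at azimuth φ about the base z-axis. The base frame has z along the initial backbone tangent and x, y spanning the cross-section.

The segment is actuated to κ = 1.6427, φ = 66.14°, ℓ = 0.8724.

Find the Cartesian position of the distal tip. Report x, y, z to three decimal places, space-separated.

0.212 0.480 0.603

θ = κ·ℓ = 1.6427 × 0.8724 = 1.43309 rad
ρ = (1 − cos θ)/κ = (1 − 0.13727)/1.6427 = 0.52519
z = sin θ / κ = 0.99053/1.6427 = 0.60299
x = ρ cos φ = 0.52519 × cos(66.14°) = 0.21244
y = ρ sin φ = 0.52519 × sin(66.14°) = 0.48031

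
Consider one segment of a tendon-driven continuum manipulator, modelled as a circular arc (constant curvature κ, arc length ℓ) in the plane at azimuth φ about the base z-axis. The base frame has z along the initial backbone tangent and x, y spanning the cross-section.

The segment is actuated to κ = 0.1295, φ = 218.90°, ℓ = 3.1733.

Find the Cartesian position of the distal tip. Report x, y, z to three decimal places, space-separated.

θ = κ·ℓ = 0.1295 × 3.1733 = 0.41094 rad
ρ = (1 − cos θ)/κ = (1 − 0.91674)/0.1295 = 0.64290
z = sin θ / κ = 0.39947/0.1295 = 3.08474
x = ρ cos φ = 0.64290 × cos(218.90°) = -0.50033
y = ρ sin φ = 0.64290 × sin(218.90°) = -0.40372

-0.500 -0.404 3.085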